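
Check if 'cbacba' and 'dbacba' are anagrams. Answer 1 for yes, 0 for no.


Sort characters of 'cbacba': 'aabbcc'
Sort characters of 'dbacba': 'aabbcd'
Sorted forms differ -> they are NOT anagrams
Result: 0

0


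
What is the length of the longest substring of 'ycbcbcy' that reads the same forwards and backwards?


Scanning 'ycbcbcy' for palindromic substrings.
Substring at positions 0-6: 'ycbcbcy'.
Check: reverse('ycbcbcy') = 'ycbcbcy' -> palindrome confirmed.
No longer palindromic substring exists; longest length = 7

7


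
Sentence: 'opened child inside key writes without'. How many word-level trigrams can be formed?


Word trigrams from [6] words:
  Trigram 1: (opened child inside)
  Trigram 2: (child inside key)
  Trigram 3: (inside key writes)
  Trigram 4: (key writes without)
Total word trigrams: 6 - 2 = 4

4


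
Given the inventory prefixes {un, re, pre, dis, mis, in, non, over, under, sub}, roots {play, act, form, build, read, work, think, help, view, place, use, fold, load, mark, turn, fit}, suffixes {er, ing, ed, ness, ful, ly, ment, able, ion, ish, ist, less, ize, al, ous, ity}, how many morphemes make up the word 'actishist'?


Segmenting 'actishist' against the inventory:
  'act' -> root (morpheme 1)
  'ish' -> suffix (morpheme 2)
  'ist' -> suffix (morpheme 3)
Total morphemes: 3

3


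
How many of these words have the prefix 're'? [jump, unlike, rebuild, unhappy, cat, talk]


Checking each word for prefix 're':
  'jump' -> no (count: 0)
  'unlike' -> no (count: 0)
  'rebuild' -> YES, starts with 're' (count: 1)
  'unhappy' -> no (count: 1)
  'cat' -> no (count: 1)
  'talk' -> no (count: 1)
Total with prefix 're': 1

1


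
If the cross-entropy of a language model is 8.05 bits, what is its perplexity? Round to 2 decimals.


Perplexity formula: PP = 2^H
H = 8.05
PP = 2^8.05
Decompose: 2^8.05 = 2^8 * 2^0.05
2^8 = 256, 2^0.05 ~ 1.0352649
PP ~ 256 * 1.0352649 = 265.0278144
Rounded to 2 decimals: 265.03

265.03


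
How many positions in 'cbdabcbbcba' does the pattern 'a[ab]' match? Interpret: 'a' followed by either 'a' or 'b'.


Pattern: a[ab] means 'a' followed by either 'a' or 'b'.
Scanning 'cbdabcbbcba' position-by-position:
  Pos 0: window 'cb' -> no
  Pos 1: window 'bd' -> no
  Pos 2: window 'da' -> no
  Pos 3: window 'ab' -> MATCH
  Pos 4: window 'bc' -> no
  Pos 5: window 'cb' -> no
  Pos 6: window 'bb' -> no
  Pos 7: window 'bc' -> no
  Pos 8: window 'cb' -> no
  Pos 9: window 'ba' -> no
  Pos 10: window 'a' -> no
Total matches: 1

1


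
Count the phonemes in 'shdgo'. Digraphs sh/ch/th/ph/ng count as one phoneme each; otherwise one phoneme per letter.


Parsing 'shdgo' greedily, digraphs first:
  'sh' -> digraph (1 consonant phoneme) (phonemes so far: 1)
  'd' -> consonant phoneme (phonemes so far: 2)
  'g' -> consonant phoneme (phonemes so far: 3)
  'o' -> vowel phoneme (phonemes so far: 4)
Total phonemes: 4

4


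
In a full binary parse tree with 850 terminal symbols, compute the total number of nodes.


Leaf nodes (terminals): 850
Internal nodes = n - 1 = 850 - 1 = 849
Total = leaves + internal = 850 + 849 = 1699

1699


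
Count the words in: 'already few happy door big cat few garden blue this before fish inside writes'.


Counting words by splitting on spaces:
  Word 1: 'already'
  Word 2: 'few'
  Word 3: 'happy'
  Word 4: 'door'
  Word 5: 'big'
  Word 6: 'cat'
  Word 7: 'few'
  Word 8: 'garden'
  Word 9: 'blue'
  Word 10: 'this'
  Word 11: 'before'
  Word 12: 'fish'
  Word 13: 'inside'
  Word 14: 'writes'
Total words: 14

14


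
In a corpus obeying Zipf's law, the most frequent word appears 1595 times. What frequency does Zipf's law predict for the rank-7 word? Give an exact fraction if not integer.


Zipf's law: freq(rank) = f1 / rank
f1 = 1595, rank = 7
freq = 1595 / 7
GCD(1595, 7) = 1
Simplified: 1595/7

1595/7


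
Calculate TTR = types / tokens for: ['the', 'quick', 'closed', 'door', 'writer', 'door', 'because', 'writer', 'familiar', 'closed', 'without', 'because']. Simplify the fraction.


Tokens: 12
Unique types: ('because', 'closed', 'door', 'familiar', 'quick', 'the', 'without', 'writer') = 8
TTR = 8/12
Simplify: divide both by 4 -> 2/3
TTR = 2/3

2/3


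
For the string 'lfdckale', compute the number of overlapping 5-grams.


String 'lfdckale' has length L = 8.
Number of overlapping n-grams = L - n + 1
Substituting: 8 - 5 + 1 = 4

4


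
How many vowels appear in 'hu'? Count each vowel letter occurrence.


Scanning each character of 'hu':
  Position 1: 'h' -> consonant (running count: 0)
  Position 2: 'u' -> vowel (running count: 1)
Total vowels: 1

1


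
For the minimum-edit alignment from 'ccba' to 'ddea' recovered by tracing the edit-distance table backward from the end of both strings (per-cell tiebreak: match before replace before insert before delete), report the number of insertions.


Edit distance = 3. Backtracking from cell (4, 4) with preference match > replace > insert > delete,
then listing the resulting alignment 'ccba' -> 'ddea' left to right:
  Step 1: replace c->d
  Step 2: replace c->d
  Step 3: replace b->e
  Step 4: keep 'a'
Total insertions: 0

0


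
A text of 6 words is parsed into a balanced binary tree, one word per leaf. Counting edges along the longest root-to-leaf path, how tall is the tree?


In a balanced binary tree with n leaves the deepest leaf is ceil(log2(n)) edges below the root.
log2(6) = 2.5850
ceil(2.5850) = 3
height (edges) = 3

3


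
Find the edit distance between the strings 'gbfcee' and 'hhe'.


Building DP table for s1='gbfcee' (len 6) and s2='hhe' (len 3):
       h  h  e
    0  1  2  3
  g 1  1  2  3
  b 2  2  2  3
  f 3  3  3  3
  c 4  4  4  4
  e 5  5  5  4
  e 6  6  6  5
Edit distance = dp[6][3] = 5

5


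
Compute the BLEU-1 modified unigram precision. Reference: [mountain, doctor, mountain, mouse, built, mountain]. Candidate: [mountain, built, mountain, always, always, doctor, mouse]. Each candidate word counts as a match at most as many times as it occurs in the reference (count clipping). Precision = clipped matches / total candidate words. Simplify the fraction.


Reference word counts: {'built': 1, 'doctor': 1, 'mountain': 3, 'mouse': 1}
Checking each candidate word (with clipping):
  'mountain' -> in reference (ref count 3, used 1/3) -> match (matches: 1)
  'built' -> in reference (ref count 1, used 1/1) -> match (matches: 2)
  'mountain' -> in reference (ref count 3, used 2/3) -> match (matches: 3)
  'always' -> not in reference -> no match (matches: 3)
  'always' -> not in reference -> no match (matches: 3)
  'doctor' -> in reference (ref count 1, used 1/1) -> match (matches: 4)
  'mouse' -> in reference (ref count 1, used 1/1) -> match (matches: 5)
Clipped matches: 5, Candidate length: 7
Precision = 5/7

5/7


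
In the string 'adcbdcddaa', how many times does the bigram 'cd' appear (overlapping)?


Scanning 'adcbdcddaa' for bigram 'cd':
  Position 0: 'ad' -> no
  Position 1: 'dc' -> no
  Position 2: 'cb' -> no
  Position 3: 'bd' -> no
  Position 4: 'dc' -> no
  Position 5: 'cd' -> MATCH
  Position 6: 'dd' -> no
  Position 7: 'da' -> no
  Position 8: 'aa' -> no
Total matches: 1

1


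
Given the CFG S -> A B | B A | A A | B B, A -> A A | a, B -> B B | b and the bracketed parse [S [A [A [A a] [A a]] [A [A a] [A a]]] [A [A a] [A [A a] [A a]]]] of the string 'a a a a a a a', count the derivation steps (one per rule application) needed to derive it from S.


Every bracketed nonterminal node [X ...] in the tree is produced by exactly one rule application.
Reading the tree off as a leftmost derivation:
  Step 1: S  =>  A A   (applied S -> A A)
  Step 2: A A  =>  A A A   (applied A -> A A)
  Step 3: A A A  =>  A A A A   (applied A -> A A)
  Step 4: A A A A  =>  a A A A   (applied A -> a)
  Step 5: a A A A  =>  a a A A   (applied A -> a)
  Step 6: a a A A  =>  a a A A A   (applied A -> A A)
  Step 7: a a A A A  =>  a a a A A   (applied A -> a)
  Step 8: a a a A A  =>  a a a a A   (applied A -> a)
  Step 9: a a a a A  =>  a a a a A A   (applied A -> A A)
  Step 10: a a a a A A  =>  a a a a a A   (applied A -> a)
  Step 11: a a a a a A  =>  a a a a a A A   (applied A -> A A)
  Step 12: a a a a a A A  =>  a a a a a a A   (applied A -> a)
  Step 13: a a a a a a A  =>  a a a a a a a   (applied A -> a)
Final yield: a a a a a a a
Total rewrite steps: 13

13


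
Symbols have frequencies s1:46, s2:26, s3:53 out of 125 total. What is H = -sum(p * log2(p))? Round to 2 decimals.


Computing entropy H = -sum(p_i * log2(p_i)):
  s1: p = 46/125 = 0.3680, -p*log2(p) = 0.5307
  s2: p = 26/125 = 0.2080, -p*log2(p) = 0.4712
  s3: p = 53/125 = 0.4240, -p*log2(p) = 0.5249
H = sum of terms = 1.5268
Rounded to 2 decimals: 1.53

1.53


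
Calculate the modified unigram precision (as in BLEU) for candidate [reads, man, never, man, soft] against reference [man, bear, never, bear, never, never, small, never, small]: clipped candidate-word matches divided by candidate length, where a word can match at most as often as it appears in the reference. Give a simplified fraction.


Reference word counts: {'bear': 2, 'man': 1, 'never': 4, 'small': 2}
Checking each candidate word (with clipping):
  'reads' -> not in reference -> no match (matches: 0)
  'man' -> in reference (ref count 1, used 1/1) -> match (matches: 1)
  'never' -> in reference (ref count 4, used 1/4) -> match (matches: 2)
  'man' -> ref count 1 already used up (1/1) -> clipped, no match (matches: 2)
  'soft' -> not in reference -> no match (matches: 2)
Clipped matches: 2, Candidate length: 5
Precision = 2/5

2/5


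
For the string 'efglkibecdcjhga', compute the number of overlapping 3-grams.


String 'efglkibecdcjhga' has length L = 15.
Number of overlapping n-grams = L - n + 1
Substituting: 15 - 3 + 1 = 13

13


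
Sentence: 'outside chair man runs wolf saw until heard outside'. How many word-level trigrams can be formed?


Word trigrams from [9] words:
  Trigram 1: (outside chair man)
  Trigram 2: (chair man runs)
  Trigram 3: (man runs wolf)
  Trigram 4: (runs wolf saw)
  Trigram 5: (wolf saw until)
  Trigram 6: (saw until heard)
  Trigram 7: (until heard outside)
Total word trigrams: 9 - 2 = 7

7


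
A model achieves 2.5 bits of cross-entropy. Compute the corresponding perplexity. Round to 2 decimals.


Perplexity formula: PP = 2^H
H = 2.5
PP = 2^2.5
Decompose: 2^2.5 = 2^2 * 2^0.5 = 2^2 * sqrt(2)
2^2 = 4, sqrt(2) ~ 1.4142136
PP ~ 4 * 1.4142136 = 5.6568544
Rounded to 2 decimals: 5.66

5.66


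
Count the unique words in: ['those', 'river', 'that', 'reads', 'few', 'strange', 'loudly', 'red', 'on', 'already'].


Listing all tokens and tracking unique types:
  Token 1: 'those' -> NEW (unique so far: 1)
  Token 2: 'river' -> NEW (unique so far: 2)
  Token 3: 'that' -> NEW (unique so far: 3)
  Token 4: 'reads' -> NEW (unique so far: 4)
  Token 5: 'few' -> NEW (unique so far: 5)
  Token 6: 'strange' -> NEW (unique so far: 6)
  Token 7: 'loudly' -> NEW (unique so far: 7)
  Token 8: 'red' -> NEW (unique so far: 8)
  Token 9: 'on' -> NEW (unique so far: 9)
  Token 10: 'already' -> NEW (unique so far: 10)
Unique types: ('already', 'few', 'loudly', 'on', 'reads', 'red', 'river', 'strange', 'that', 'those')
Vocabulary size: 10

10


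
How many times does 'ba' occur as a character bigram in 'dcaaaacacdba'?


Scanning 'dcaaaacacdba' for bigram 'ba':
  Position 0: 'dc' -> no
  Position 1: 'ca' -> no
  Position 2: 'aa' -> no
  Position 3: 'aa' -> no
  Position 4: 'aa' -> no
  Position 5: 'ac' -> no
  Position 6: 'ca' -> no
  Position 7: 'ac' -> no
  Position 8: 'cd' -> no
  Position 9: 'db' -> no
  Position 10: 'ba' -> MATCH
Total matches: 1

1


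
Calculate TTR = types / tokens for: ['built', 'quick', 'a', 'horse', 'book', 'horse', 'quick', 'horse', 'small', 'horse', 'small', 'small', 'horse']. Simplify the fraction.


Tokens: 13
Unique types: ('a', 'book', 'built', 'horse', 'quick', 'small') = 6
TTR = 6/13
Already in lowest terms.

6/13


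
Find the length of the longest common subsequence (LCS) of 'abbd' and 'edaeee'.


DP table for LCS of 'abbd' and 'edaeee':
       e  d  a  e  e  e
    0  0  0  0  0  0  0
  a 0  0  0  1  1  1  1
  b 0  0  0  1  1  1  1
  b 0  0  0  1  1  1  1
  d 0  0  1  1  1  1  1
LCS: 'a'
LCS length = 1

1


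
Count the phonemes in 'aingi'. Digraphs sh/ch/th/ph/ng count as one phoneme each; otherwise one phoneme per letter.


Parsing 'aingi' greedily, digraphs first:
  'a' -> vowel phoneme (phonemes so far: 1)
  'i' -> vowel phoneme (phonemes so far: 2)
  'ng' -> digraph (1 consonant phoneme) (phonemes so far: 3)
  'i' -> vowel phoneme (phonemes so far: 4)
Total phonemes: 4

4


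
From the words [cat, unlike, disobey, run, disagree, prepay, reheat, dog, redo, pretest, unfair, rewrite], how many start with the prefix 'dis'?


Checking each word for prefix 'dis':
  'cat' -> no (count: 0)
  'unlike' -> no (count: 0)
  'disobey' -> YES, starts with 'dis' (count: 1)
  'run' -> no (count: 1)
  'disagree' -> YES, starts with 'dis' (count: 2)
  'prepay' -> no (count: 2)
  'reheat' -> no (count: 2)
  'dog' -> no (count: 2)
  'redo' -> no (count: 2)
  'pretest' -> no (count: 2)
  'unfair' -> no (count: 2)
  'rewrite' -> no (count: 2)
Total with prefix 'dis': 2

2


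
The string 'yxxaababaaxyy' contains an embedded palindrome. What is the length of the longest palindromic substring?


Scanning 'yxxaababaaxyy' for palindromic substrings.
Substring at positions 2-10: 'xaababaax'.
Check: reverse('xaababaax') = 'xaababaax' -> palindrome confirmed.
Neighbouring characters ('x' / 'y') break symmetry, so it cannot extend further.
No longer palindromic substring exists; longest length = 9

9


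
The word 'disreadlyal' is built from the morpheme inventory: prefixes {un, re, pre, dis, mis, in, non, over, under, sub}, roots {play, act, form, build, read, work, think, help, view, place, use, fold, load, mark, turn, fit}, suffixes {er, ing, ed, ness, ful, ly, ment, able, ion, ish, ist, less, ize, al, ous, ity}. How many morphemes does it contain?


Segmenting 'disreadlyal' against the inventory:
  'dis' -> prefix (morpheme 1)
  'read' -> root (morpheme 2)
  'ly' -> suffix (morpheme 3)
  'al' -> suffix (morpheme 4)
Total morphemes: 4

4


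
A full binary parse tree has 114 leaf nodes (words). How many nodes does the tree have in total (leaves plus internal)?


Leaf nodes (terminals): 114
Internal nodes = n - 1 = 114 - 1 = 113
Total = leaves + internal = 114 + 113 = 227

227


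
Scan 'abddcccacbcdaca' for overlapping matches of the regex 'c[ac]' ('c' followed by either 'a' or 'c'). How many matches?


Pattern: c[ac] means 'c' followed by either 'a' or 'c'.
Scanning 'abddcccacbcdaca' position-by-position:
  Pos 0: window 'ab' -> no
  Pos 1: window 'bd' -> no
  Pos 2: window 'dd' -> no
  Pos 3: window 'dc' -> no
  Pos 4: window 'cc' -> MATCH
  Pos 5: window 'cc' -> MATCH
  Pos 6: window 'ca' -> MATCH
  Pos 7: window 'ac' -> no
  Pos 8: window 'cb' -> no
  Pos 9: window 'bc' -> no
  Pos 10: window 'cd' -> no
  Pos 11: window 'da' -> no
  Pos 12: window 'ac' -> no
  Pos 13: window 'ca' -> MATCH
  Pos 14: window 'a' -> no
Total matches: 4

4


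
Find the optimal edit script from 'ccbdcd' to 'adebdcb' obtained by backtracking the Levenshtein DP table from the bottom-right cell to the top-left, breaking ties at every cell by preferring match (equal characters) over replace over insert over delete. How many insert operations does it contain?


Edit distance = 4. Backtracking from cell (6, 7) with preference match > replace > insert > delete,
then listing the resulting alignment 'ccbdcd' -> 'adebdcb' left to right:
  Step 1: insert 'a' [insertion #1]
  Step 2: replace c->d
  Step 3: replace c->e
  Step 4: keep 'b'
  Step 5: keep 'd'
  Step 6: keep 'c'
  Step 7: replace d->b
Total insertions: 1

1


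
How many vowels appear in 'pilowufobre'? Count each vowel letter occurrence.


Scanning each character of 'pilowufobre':
  Position 1: 'p' -> consonant (running count: 0)
  Position 2: 'i' -> vowel (running count: 1)
  Position 3: 'l' -> consonant (running count: 1)
  Position 4: 'o' -> vowel (running count: 2)
  Position 5: 'w' -> consonant (running count: 2)
  Position 6: 'u' -> vowel (running count: 3)
  Position 7: 'f' -> consonant (running count: 3)
  Position 8: 'o' -> vowel (running count: 4)
  Position 9: 'b' -> consonant (running count: 4)
  Position 10: 'r' -> consonant (running count: 4)
  Position 11: 'e' -> vowel (running count: 5)
Total vowels: 5

5


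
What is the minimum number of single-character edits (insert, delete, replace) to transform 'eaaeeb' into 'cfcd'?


Building DP table for s1='eaaeeb' (len 6) and s2='cfcd' (len 4):
       c  f  c  d
    0  1  2  3  4
  e 1  1  2  3  4
  a 2  2  2  3  4
  a 3  3  3  3  4
  e 4  4  4  4  4
  e 5  5  5  5  5
  b 6  6  6  6  6
Edit distance = dp[6][4] = 6

6


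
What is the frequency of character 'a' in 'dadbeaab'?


Scanning 'dadbeaab' for 'a':
  Position 1: 'a' -> MATCH (count: 1)
  Position 5: 'a' -> MATCH (count: 2)
  Position 6: 'a' -> MATCH (count: 3)
Total occurrences of 'a': 3

3


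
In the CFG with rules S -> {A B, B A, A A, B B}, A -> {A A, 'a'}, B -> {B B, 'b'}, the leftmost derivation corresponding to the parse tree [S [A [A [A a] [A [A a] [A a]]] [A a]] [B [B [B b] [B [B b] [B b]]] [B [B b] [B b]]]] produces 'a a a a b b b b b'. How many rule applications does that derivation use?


Every bracketed nonterminal node [X ...] in the tree is produced by exactly one rule application.
Reading the tree off as a leftmost derivation:
  Step 1: S  =>  A B   (applied S -> A B)
  Step 2: A B  =>  A A B   (applied A -> A A)
  Step 3: A A B  =>  A A A B   (applied A -> A A)
  Step 4: A A A B  =>  a A A B   (applied A -> a)
  Step 5: a A A B  =>  a A A A B   (applied A -> A A)
  Step 6: a A A A B  =>  a a A A B   (applied A -> a)
  Step 7: a a A A B  =>  a a a A B   (applied A -> a)
  Step 8: a a a A B  =>  a a a a B   (applied A -> a)
  Step 9: a a a a B  =>  a a a a B B   (applied B -> B B)
  Step 10: a a a a B B  =>  a a a a B B B   (applied B -> B B)
  Step 11: a a a a B B B  =>  a a a a b B B   (applied B -> b)
  Step 12: a a a a b B B  =>  a a a a b B B B   (applied B -> B B)
  Step 13: a a a a b B B B  =>  a a a a b b B B   (applied B -> b)
  Step 14: a a a a b b B B  =>  a a a a b b b B   (applied B -> b)
  Step 15: a a a a b b b B  =>  a a a a b b b B B   (applied B -> B B)
  Step 16: a a a a b b b B B  =>  a a a a b b b b B   (applied B -> b)
  Step 17: a a a a b b b b B  =>  a a a a b b b b b   (applied B -> b)
Final yield: a a a a b b b b b
Total rewrite steps: 17

17


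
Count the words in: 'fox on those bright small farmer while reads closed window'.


Counting words by splitting on spaces:
  Word 1: 'fox'
  Word 2: 'on'
  Word 3: 'those'
  Word 4: 'bright'
  Word 5: 'small'
  Word 6: 'farmer'
  Word 7: 'while'
  Word 8: 'reads'
  Word 9: 'closed'
  Word 10: 'window'
Total words: 10

10


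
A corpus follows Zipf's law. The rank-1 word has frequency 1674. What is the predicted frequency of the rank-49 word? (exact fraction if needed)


Zipf's law: freq(rank) = f1 / rank
f1 = 1674, rank = 49
freq = 1674 / 49
GCD(1674, 49) = 1
Simplified: 1674/49

1674/49


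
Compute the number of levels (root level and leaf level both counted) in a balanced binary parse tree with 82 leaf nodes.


In a balanced binary tree with n leaves the deepest leaf is ceil(log2(n)) edges below the root,
so counting node levels inclusive of root and leaves gives ceil(log2(n)) + 1 levels.
log2(82) = 6.3576
ceil(6.3576) = 7
levels = 7 + 1 = 8

8


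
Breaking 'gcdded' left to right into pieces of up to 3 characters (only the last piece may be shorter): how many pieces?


'gcdded' has 6 characters.
Chunking with max size 3:
  Chunk 1: 'gcd' (positions 0-2)
  Chunk 2: 'ded' (positions 3-5)
Total chunks: ceil(6 / 3) = 2

2


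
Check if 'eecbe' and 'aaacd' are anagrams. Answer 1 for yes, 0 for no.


Sort characters of 'eecbe': 'bceee'
Sort characters of 'aaacd': 'aaacd'
Sorted forms differ -> they are NOT anagrams
Result: 0

0


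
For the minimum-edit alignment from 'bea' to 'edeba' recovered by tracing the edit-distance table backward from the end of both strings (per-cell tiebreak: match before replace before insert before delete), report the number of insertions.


Edit distance = 3. Backtracking from cell (3, 5) with preference match > replace > insert > delete,
then listing the resulting alignment 'bea' -> 'edeba' left to right:
  Step 1: insert 'e' [insertion #1]
  Step 2: replace b->d
  Step 3: keep 'e'
  Step 4: insert 'b' [insertion #2]
  Step 5: keep 'a'
Total insertions: 2

2


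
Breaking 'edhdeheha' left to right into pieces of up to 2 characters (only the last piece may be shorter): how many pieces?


'edhdeheha' has 9 characters.
Chunking with max size 2:
  Chunk 1: 'ed' (positions 0-1)
  Chunk 2: 'hd' (positions 2-3)
  Chunk 3: 'eh' (positions 4-5)
  Chunk 4: 'eh' (positions 6-7)
  Chunk 5: 'a' (positions 8-8)
Total chunks: ceil(9 / 2) = 5

5


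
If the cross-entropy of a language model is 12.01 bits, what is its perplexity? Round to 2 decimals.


Perplexity formula: PP = 2^H
H = 12.01
PP = 2^12.01
Decompose: 2^12.01 = 2^12 * 2^0.01
2^12 = 4096, 2^0.01 ~ 1.0069556
PP ~ 4096 * 1.0069556 = 4124.4901376
Rounded to 2 decimals: 4124.49

4124.49


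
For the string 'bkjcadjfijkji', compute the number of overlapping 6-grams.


String 'bkjcadjfijkji' has length L = 13.
Number of overlapping n-grams = L - n + 1
Substituting: 13 - 6 + 1 = 8

8


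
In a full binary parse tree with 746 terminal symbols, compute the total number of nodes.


Leaf nodes (terminals): 746
Internal nodes = n - 1 = 746 - 1 = 745
Total = leaves + internal = 746 + 745 = 1491

1491


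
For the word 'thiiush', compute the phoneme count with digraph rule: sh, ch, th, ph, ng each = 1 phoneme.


Parsing 'thiiush' greedily, digraphs first:
  'th' -> digraph (1 consonant phoneme) (phonemes so far: 1)
  'i' -> vowel phoneme (phonemes so far: 2)
  'i' -> vowel phoneme (phonemes so far: 3)
  'u' -> vowel phoneme (phonemes so far: 4)
  'sh' -> digraph (1 consonant phoneme) (phonemes so far: 5)
Total phonemes: 5

5


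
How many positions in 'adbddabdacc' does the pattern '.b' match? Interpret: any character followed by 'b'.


Pattern: .b means any character followed by 'b'.
Scanning 'adbddabdacc' position-by-position:
  Pos 0: window 'ad' -> no
  Pos 1: window 'db' -> MATCH
  Pos 2: window 'bd' -> no
  Pos 3: window 'dd' -> no
  Pos 4: window 'da' -> no
  Pos 5: window 'ab' -> MATCH
  Pos 6: window 'bd' -> no
  Pos 7: window 'da' -> no
  Pos 8: window 'ac' -> no
  Pos 9: window 'cc' -> no
  Pos 10: window 'c' -> no
Total matches: 2

2


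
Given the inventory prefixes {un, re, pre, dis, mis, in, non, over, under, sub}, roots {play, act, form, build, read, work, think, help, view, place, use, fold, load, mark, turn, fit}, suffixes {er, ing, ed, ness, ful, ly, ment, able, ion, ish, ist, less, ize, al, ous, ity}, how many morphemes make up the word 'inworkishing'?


Segmenting 'inworkishing' against the inventory:
  'in' -> prefix (morpheme 1)
  'work' -> root (morpheme 2)
  'ish' -> suffix (morpheme 3)
  'ing' -> suffix (morpheme 4)
Total morphemes: 4

4


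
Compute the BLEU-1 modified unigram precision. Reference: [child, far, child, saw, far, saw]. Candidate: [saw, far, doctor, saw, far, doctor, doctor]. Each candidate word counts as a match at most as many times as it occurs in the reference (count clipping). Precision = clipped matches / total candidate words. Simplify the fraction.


Reference word counts: {'child': 2, 'far': 2, 'saw': 2}
Checking each candidate word (with clipping):
  'saw' -> in reference (ref count 2, used 1/2) -> match (matches: 1)
  'far' -> in reference (ref count 2, used 1/2) -> match (matches: 2)
  'doctor' -> not in reference -> no match (matches: 2)
  'saw' -> in reference (ref count 2, used 2/2) -> match (matches: 3)
  'far' -> in reference (ref count 2, used 2/2) -> match (matches: 4)
  'doctor' -> not in reference -> no match (matches: 4)
  'doctor' -> not in reference -> no match (matches: 4)
Clipped matches: 4, Candidate length: 7
Precision = 4/7

4/7


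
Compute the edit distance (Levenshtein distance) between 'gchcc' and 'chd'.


Building DP table for s1='gchcc' (len 5) and s2='chd' (len 3):
       c  h  d
    0  1  2  3
  g 1  1  2  3
  c 2  1  2  3
  h 3  2  1  2
  c 4  3  2  2
  c 5  4  3  3
Edit distance = dp[5][3] = 3

3


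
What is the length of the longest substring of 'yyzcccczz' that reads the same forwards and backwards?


Scanning 'yyzcccczz' for palindromic substrings.
Substring at positions 2-7: 'zccccz'.
Check: reverse('zccccz') = 'zccccz' -> palindrome confirmed.
Neighbouring characters ('y' / 'z') break symmetry, so it cannot extend further.
No longer palindromic substring exists; longest length = 6

6


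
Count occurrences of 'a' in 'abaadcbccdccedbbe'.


Scanning 'abaadcbccdccedbbe' for 'a':
  Position 0: 'a' -> MATCH (count: 1)
  Position 2: 'a' -> MATCH (count: 2)
  Position 3: 'a' -> MATCH (count: 3)
Total occurrences of 'a': 3

3


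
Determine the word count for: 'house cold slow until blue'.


Counting words by splitting on spaces:
  Word 1: 'house'
  Word 2: 'cold'
  Word 3: 'slow'
  Word 4: 'until'
  Word 5: 'blue'
Total words: 5

5


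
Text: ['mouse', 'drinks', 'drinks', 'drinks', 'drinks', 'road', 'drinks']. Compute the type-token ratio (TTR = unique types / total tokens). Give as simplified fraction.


Tokens: 7
Unique types: ('drinks', 'mouse', 'road') = 3
TTR = 3/7
Already in lowest terms.

3/7


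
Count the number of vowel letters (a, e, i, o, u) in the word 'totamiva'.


Scanning each character of 'totamiva':
  Position 1: 't' -> consonant (running count: 0)
  Position 2: 'o' -> vowel (running count: 1)
  Position 3: 't' -> consonant (running count: 1)
  Position 4: 'a' -> vowel (running count: 2)
  Position 5: 'm' -> consonant (running count: 2)
  Position 6: 'i' -> vowel (running count: 3)
  Position 7: 'v' -> consonant (running count: 3)
  Position 8: 'a' -> vowel (running count: 4)
Total vowels: 4

4


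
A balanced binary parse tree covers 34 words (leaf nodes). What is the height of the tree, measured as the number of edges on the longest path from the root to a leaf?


In a balanced binary tree with n leaves the deepest leaf is ceil(log2(n)) edges below the root.
log2(34) = 5.0875
ceil(5.0875) = 6
height (edges) = 6

6


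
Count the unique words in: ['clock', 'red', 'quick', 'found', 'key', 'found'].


Listing all tokens and tracking unique types:
  Token 1: 'clock' -> NEW (unique so far: 1)
  Token 2: 'red' -> NEW (unique so far: 2)
  Token 3: 'quick' -> NEW (unique so far: 3)
  Token 4: 'found' -> NEW (unique so far: 4)
  Token 5: 'key' -> NEW (unique so far: 5)
  Token 6: 'found' -> duplicate (unique so far: 5)
Unique types: ('clock', 'found', 'key', 'quick', 'red')
Vocabulary size: 5

5


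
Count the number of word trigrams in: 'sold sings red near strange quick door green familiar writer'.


Word trigrams from [10] words:
  Trigram 1: (sold sings red)
  Trigram 2: (sings red near)
  Trigram 3: (red near strange)
  Trigram 4: (near strange quick)
  Trigram 5: (strange quick door)
  Trigram 6: (quick door green)
  Trigram 7: (door green familiar)
  Trigram 8: (green familiar writer)
Total word trigrams: 10 - 2 = 8

8


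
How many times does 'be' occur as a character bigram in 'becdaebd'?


Scanning 'becdaebd' for bigram 'be':
  Position 0: 'be' -> MATCH
  Position 1: 'ec' -> no
  Position 2: 'cd' -> no
  Position 3: 'da' -> no
  Position 4: 'ae' -> no
  Position 5: 'eb' -> no
  Position 6: 'bd' -> no
Total matches: 1

1


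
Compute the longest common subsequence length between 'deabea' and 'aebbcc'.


DP table for LCS of 'deabea' and 'aebbcc':
       a  e  b  b  c  c
    0  0  0  0  0  0  0
  d 0  0  0  0  0  0  0
  e 0  0  1  1  1  1  1
  a 0  1  1  1  1  1  1
  b 0  1  1  2  2  2  2
  e 0  1  2  2  2  2  2
  a 0  1  2  2  2  2  2
LCS: 'eb'
LCS length = 2

2


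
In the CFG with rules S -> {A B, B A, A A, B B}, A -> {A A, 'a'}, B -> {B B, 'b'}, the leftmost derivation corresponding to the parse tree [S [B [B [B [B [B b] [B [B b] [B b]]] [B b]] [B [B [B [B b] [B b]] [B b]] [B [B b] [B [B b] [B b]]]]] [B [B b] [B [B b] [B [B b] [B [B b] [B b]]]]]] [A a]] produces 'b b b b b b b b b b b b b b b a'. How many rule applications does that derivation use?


Every bracketed nonterminal node [X ...] in the tree is produced by exactly one rule application.
Reading the tree off as a leftmost derivation:
  Step 1: S  =>  B A   (applied S -> B A)
  Step 2: B A  =>  B B A   (applied B -> B B)
  Step 3: B B A  =>  B B B A   (applied B -> B B)
  Step 4: B B B A  =>  B B B B A   (applied B -> B B)
  Step 5: B B B B A  =>  B B B B B A   (applied B -> B B)
  Step 6: B B B B B A  =>  b B B B B A   (applied B -> b)
  Step 7: b B B B B A  =>  b B B B B B A   (applied B -> B B)
  Step 8: b B B B B B A  =>  b b B B B B A   (applied B -> b)
  Step 9: b b B B B B A  =>  b b b B B B A   (applied B -> b)
  Step 10: b b b B B B A  =>  b b b b B B A   (applied B -> b)
  Step 11: b b b b B B A  =>  b b b b B B B A   (applied B -> B B)
  Step 12: b b b b B B B A  =>  b b b b B B B B A   (applied B -> B B)
  Step 13: b b b b B B B B A  =>  b b b b B B B B B A   (applied B -> B B)
  Step 14: b b b b B B B B B A  =>  b b b b b B B B B A   (applied B -> b)
  Step 15: b b b b b B B B B A  =>  b b b b b b B B B A   (applied B -> b)
  Step 16: b b b b b b B B B A  =>  b b b b b b b B B A   (applied B -> b)
  Step 17: b b b b b b b B B A  =>  b b b b b b b B B B A   (applied B -> B B)
  Step 18: b b b b b b b B B B A  =>  b b b b b b b b B B A   (applied B -> b)
  Step 19: b b b b b b b b B B A  =>  b b b b b b b b B B B A   (applied B -> B B)
  Step 20: b b b b b b b b B B B A  =>  b b b b b b b b b B B A   (applied B -> b)
  Step 21: b b b b b b b b b B B A  =>  b b b b b b b b b b B A   (applied B -> b)
  Step 22: b b b b b b b b b b B A  =>  b b b b b b b b b b B B A   (applied B -> B B)
  Step 23: b b b b b b b b b b B B A  =>  b b b b b b b b b b b B A   (applied B -> b)
  Step 24: b b b b b b b b b b b B A  =>  b b b b b b b b b b b B B A   (applied B -> B B)
  Step 25: b b b b b b b b b b b B B A  =>  b b b b b b b b b b b b B A   (applied B -> b)
  Step 26: b b b b b b b b b b b b B A  =>  b b b b b b b b b b b b B B A   (applied B -> B B)
  Step 27: b b b b b b b b b b b b B B A  =>  b b b b b b b b b b b b b B A   (applied B -> b)
  Step 28: b b b b b b b b b b b b b B A  =>  b b b b b b b b b b b b b B B A   (applied B -> B B)
  Step 29: b b b b b b b b b b b b b B B A  =>  b b b b b b b b b b b b b b B A   (applied B -> b)
  Step 30: b b b b b b b b b b b b b b B A  =>  b b b b b b b b b b b b b b b A   (applied B -> b)
  Step 31: b b b b b b b b b b b b b b b A  =>  b b b b b b b b b b b b b b b a   (applied A -> a)
Final yield: b b b b b b b b b b b b b b b a
Total rewrite steps: 31

31


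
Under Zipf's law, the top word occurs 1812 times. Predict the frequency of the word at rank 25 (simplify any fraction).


Zipf's law: freq(rank) = f1 / rank
f1 = 1812, rank = 25
freq = 1812 / 25
GCD(1812, 25) = 1
Simplified: 1812/25

1812/25


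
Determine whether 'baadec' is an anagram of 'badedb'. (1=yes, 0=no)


Sort characters of 'baadec': 'aabcde'
Sort characters of 'badedb': 'abbdde'
Sorted forms differ -> they are NOT anagrams
Result: 0

0


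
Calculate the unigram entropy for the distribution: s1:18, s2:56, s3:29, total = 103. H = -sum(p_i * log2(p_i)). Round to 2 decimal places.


Computing entropy H = -sum(p_i * log2(p_i)):
  s1: p = 18/103 = 0.1748, -p*log2(p) = 0.4398
  s2: p = 56/103 = 0.5437, -p*log2(p) = 0.4780
  s3: p = 29/103 = 0.2816, -p*log2(p) = 0.5148
H = sum of terms = 1.4326
Rounded to 2 decimals: 1.43

1.43


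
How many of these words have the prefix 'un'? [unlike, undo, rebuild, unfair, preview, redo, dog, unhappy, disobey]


Checking each word for prefix 'un':
  'unlike' -> YES, starts with 'un' (count: 1)
  'undo' -> YES, starts with 'un' (count: 2)
  'rebuild' -> no (count: 2)
  'unfair' -> YES, starts with 'un' (count: 3)
  'preview' -> no (count: 3)
  'redo' -> no (count: 3)
  'dog' -> no (count: 3)
  'unhappy' -> YES, starts with 'un' (count: 4)
  'disobey' -> no (count: 4)
Total with prefix 'un': 4

4


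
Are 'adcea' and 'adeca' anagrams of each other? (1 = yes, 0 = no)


Sort characters of 'adcea': 'aacde'
Sort characters of 'adeca': 'aacde'
Sorted forms match -> they ARE anagrams
Result: 1

1


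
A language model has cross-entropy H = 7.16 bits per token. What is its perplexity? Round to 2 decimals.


Perplexity formula: PP = 2^H
H = 7.16
PP = 2^7.16
Decompose: 2^7.16 = 2^7 * 2^0.16
2^7 = 128, 2^0.16 ~ 1.1172871
PP ~ 128 * 1.1172871 = 143.0127488
Rounded to 2 decimals: 143.01

143.01


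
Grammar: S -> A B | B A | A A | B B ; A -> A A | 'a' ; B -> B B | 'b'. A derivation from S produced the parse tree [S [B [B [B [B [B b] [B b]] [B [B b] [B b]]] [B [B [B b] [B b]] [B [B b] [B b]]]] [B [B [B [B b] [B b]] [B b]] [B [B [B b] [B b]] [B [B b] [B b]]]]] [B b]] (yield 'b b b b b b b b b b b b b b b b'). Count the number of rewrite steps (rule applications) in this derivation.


Every bracketed nonterminal node [X ...] in the tree is produced by exactly one rule application.
Reading the tree off as a leftmost derivation:
  Step 1: S  =>  B B   (applied S -> B B)
  Step 2: B B  =>  B B B   (applied B -> B B)
  Step 3: B B B  =>  B B B B   (applied B -> B B)
  Step 4: B B B B  =>  B B B B B   (applied B -> B B)
  Step 5: B B B B B  =>  B B B B B B   (applied B -> B B)
  Step 6: B B B B B B  =>  b B B B B B   (applied B -> b)
  Step 7: b B B B B B  =>  b b B B B B   (applied B -> b)
  Step 8: b b B B B B  =>  b b B B B B B   (applied B -> B B)
  Step 9: b b B B B B B  =>  b b b B B B B   (applied B -> b)
  Step 10: b b b B B B B  =>  b b b b B B B   (applied B -> b)
  Step 11: b b b b B B B  =>  b b b b B B B B   (applied B -> B B)
  Step 12: b b b b B B B B  =>  b b b b B B B B B   (applied B -> B B)
  Step 13: b b b b B B B B B  =>  b b b b b B B B B   (applied B -> b)
  Step 14: b b b b b B B B B  =>  b b b b b b B B B   (applied B -> b)
  Step 15: b b b b b b B B B  =>  b b b b b b B B B B   (applied B -> B B)
  Step 16: b b b b b b B B B B  =>  b b b b b b b B B B   (applied B -> b)
  Step 17: b b b b b b b B B B  =>  b b b b b b b b B B   (applied B -> b)
  Step 18: b b b b b b b b B B  =>  b b b b b b b b B B B   (applied B -> B B)
  Step 19: b b b b b b b b B B B  =>  b b b b b b b b B B B B   (applied B -> B B)
  Step 20: b b b b b b b b B B B B  =>  b b b b b b b b B B B B B   (applied B -> B B)
  Step 21: b b b b b b b b B B B B B  =>  b b b b b b b b b B B B B   (applied B -> b)
  Step 22: b b b b b b b b b B B B B  =>  b b b b b b b b b b B B B   (applied B -> b)
  Step 23: b b b b b b b b b b B B B  =>  b b b b b b b b b b b B B   (applied B -> b)
  Step 24: b b b b b b b b b b b B B  =>  b b b b b b b b b b b B B B   (applied B -> B B)
  Step 25: b b b b b b b b b b b B B B  =>  b b b b b b b b b b b B B B B   (applied B -> B B)
  Step 26: b b b b b b b b b b b B B B B  =>  b b b b b b b b b b b b B B B   (applied B -> b)
  Step 27: b b b b b b b b b b b b B B B  =>  b b b b b b b b b b b b b B B   (applied B -> b)
  Step 28: b b b b b b b b b b b b b B B  =>  b b b b b b b b b b b b b B B B   (applied B -> B B)
  Step 29: b b b b b b b b b b b b b B B B  =>  b b b b b b b b b b b b b b B B   (applied B -> b)
  Step 30: b b b b b b b b b b b b b b B B  =>  b b b b b b b b b b b b b b b B   (applied B -> b)
  Step 31: b b b b b b b b b b b b b b b B  =>  b b b b b b b b b b b b b b b b   (applied B -> b)
Final yield: b b b b b b b b b b b b b b b b
Total rewrite steps: 31

31


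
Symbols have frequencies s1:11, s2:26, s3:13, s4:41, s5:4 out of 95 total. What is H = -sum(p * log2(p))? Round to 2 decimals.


Computing entropy H = -sum(p_i * log2(p_i)):
  s1: p = 11/95 = 0.1158, -p*log2(p) = 0.3602
  s2: p = 26/95 = 0.2737, -p*log2(p) = 0.5116
  s3: p = 13/95 = 0.1368, -p*log2(p) = 0.3927
  s4: p = 41/95 = 0.4316, -p*log2(p) = 0.5232
  s5: p = 4/95 = 0.0421, -p*log2(p) = 0.1924
H = sum of terms = 1.9801
Rounded to 2 decimals: 1.98

1.98


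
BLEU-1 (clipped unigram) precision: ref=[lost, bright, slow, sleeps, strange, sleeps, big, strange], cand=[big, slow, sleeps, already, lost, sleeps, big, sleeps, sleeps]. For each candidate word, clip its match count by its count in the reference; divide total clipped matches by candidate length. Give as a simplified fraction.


Reference word counts: {'big': 1, 'bright': 1, 'lost': 1, 'sleeps': 2, 'slow': 1, 'strange': 2}
Checking each candidate word (with clipping):
  'big' -> in reference (ref count 1, used 1/1) -> match (matches: 1)
  'slow' -> in reference (ref count 1, used 1/1) -> match (matches: 2)
  'sleeps' -> in reference (ref count 2, used 1/2) -> match (matches: 3)
  'already' -> not in reference -> no match (matches: 3)
  'lost' -> in reference (ref count 1, used 1/1) -> match (matches: 4)
  'sleeps' -> in reference (ref count 2, used 2/2) -> match (matches: 5)
  'big' -> ref count 1 already used up (1/1) -> clipped, no match (matches: 5)
  'sleeps' -> ref count 2 already used up (2/2) -> clipped, no match (matches: 5)
  'sleeps' -> ref count 2 already used up (2/2) -> clipped, no match (matches: 5)
Clipped matches: 5, Candidate length: 9
Precision = 5/9

5/9


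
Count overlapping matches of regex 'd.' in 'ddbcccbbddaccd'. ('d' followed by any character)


Pattern: d. means 'd' followed by any character.
Scanning 'ddbcccbbddaccd' position-by-position:
  Pos 0: window 'dd' -> MATCH
  Pos 1: window 'db' -> MATCH
  Pos 2: window 'bc' -> no
  Pos 3: window 'cc' -> no
  Pos 4: window 'cc' -> no
  Pos 5: window 'cb' -> no
  Pos 6: window 'bb' -> no
  Pos 7: window 'bd' -> no
  Pos 8: window 'dd' -> MATCH
  Pos 9: window 'da' -> MATCH
  Pos 10: window 'ac' -> no
  Pos 11: window 'cc' -> no
  Pos 12: window 'cd' -> no
  Pos 13: window 'd' -> no
Total matches: 4

4


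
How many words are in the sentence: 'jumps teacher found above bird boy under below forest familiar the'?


Counting words by splitting on spaces:
  Word 1: 'jumps'
  Word 2: 'teacher'
  Word 3: 'found'
  Word 4: 'above'
  Word 5: 'bird'
  Word 6: 'boy'
  Word 7: 'under'
  Word 8: 'below'
  Word 9: 'forest'
  Word 10: 'familiar'
  Word 11: 'the'
Total words: 11

11


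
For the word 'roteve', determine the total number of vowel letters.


Scanning each character of 'roteve':
  Position 1: 'r' -> consonant (running count: 0)
  Position 2: 'o' -> vowel (running count: 1)
  Position 3: 't' -> consonant (running count: 1)
  Position 4: 'e' -> vowel (running count: 2)
  Position 5: 'v' -> consonant (running count: 2)
  Position 6: 'e' -> vowel (running count: 3)
Total vowels: 3

3


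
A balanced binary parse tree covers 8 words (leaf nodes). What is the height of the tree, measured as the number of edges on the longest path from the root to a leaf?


In a balanced binary tree with n leaves the deepest leaf is ceil(log2(n)) edges below the root.
log2(8) = 3.0000
ceil(3.0000) = 3
height (edges) = 3

3


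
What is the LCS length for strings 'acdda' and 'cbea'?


DP table for LCS of 'acdda' and 'cbea':
       c  b  e  a
    0  0  0  0  0
  a 0  0  0  0  1
  c 0  1  1  1  1
  d 0  1  1  1  1
  d 0  1  1  1  1
  a 0  1  1  1  2
LCS: 'ca'
LCS length = 2

2


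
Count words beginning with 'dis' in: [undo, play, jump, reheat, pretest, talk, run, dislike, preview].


Checking each word for prefix 'dis':
  'undo' -> no (count: 0)
  'play' -> no (count: 0)
  'jump' -> no (count: 0)
  'reheat' -> no (count: 0)
  'pretest' -> no (count: 0)
  'talk' -> no (count: 0)
  'run' -> no (count: 0)
  'dislike' -> YES, starts with 'dis' (count: 1)
  'preview' -> no (count: 1)
Total with prefix 'dis': 1

1


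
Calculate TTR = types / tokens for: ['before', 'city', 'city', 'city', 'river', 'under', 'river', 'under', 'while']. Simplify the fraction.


Tokens: 9
Unique types: ('before', 'city', 'river', 'under', 'while') = 5
TTR = 5/9
Already in lowest terms.

5/9
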